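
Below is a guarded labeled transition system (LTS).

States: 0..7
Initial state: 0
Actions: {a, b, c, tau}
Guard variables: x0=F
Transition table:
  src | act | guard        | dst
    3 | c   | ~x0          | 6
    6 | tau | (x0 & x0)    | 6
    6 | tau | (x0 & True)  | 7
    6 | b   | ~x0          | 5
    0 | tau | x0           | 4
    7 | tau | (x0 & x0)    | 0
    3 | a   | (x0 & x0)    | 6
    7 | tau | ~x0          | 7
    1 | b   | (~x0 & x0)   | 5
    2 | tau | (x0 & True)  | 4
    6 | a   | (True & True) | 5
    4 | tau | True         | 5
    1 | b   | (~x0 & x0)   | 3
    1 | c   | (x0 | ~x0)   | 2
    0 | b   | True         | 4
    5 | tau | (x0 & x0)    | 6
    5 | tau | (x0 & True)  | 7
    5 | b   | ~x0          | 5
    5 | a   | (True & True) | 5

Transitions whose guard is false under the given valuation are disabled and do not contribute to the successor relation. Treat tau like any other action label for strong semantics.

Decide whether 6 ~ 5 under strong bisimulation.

Compute ~ classes (split until stable):
  P[0] = {{0,1,2,3,4,5,6,7}}
  P[1] = {{0},{1,3},{2},{4,7},{5,6}}
  P[2] = {{0},{1},{2},{3},{4},{5,6},{7}}
stable after 3 split(s): 7 block(s)
class of 6: {5,6}; class of 5: {5,6}

Answer: BISIMILAR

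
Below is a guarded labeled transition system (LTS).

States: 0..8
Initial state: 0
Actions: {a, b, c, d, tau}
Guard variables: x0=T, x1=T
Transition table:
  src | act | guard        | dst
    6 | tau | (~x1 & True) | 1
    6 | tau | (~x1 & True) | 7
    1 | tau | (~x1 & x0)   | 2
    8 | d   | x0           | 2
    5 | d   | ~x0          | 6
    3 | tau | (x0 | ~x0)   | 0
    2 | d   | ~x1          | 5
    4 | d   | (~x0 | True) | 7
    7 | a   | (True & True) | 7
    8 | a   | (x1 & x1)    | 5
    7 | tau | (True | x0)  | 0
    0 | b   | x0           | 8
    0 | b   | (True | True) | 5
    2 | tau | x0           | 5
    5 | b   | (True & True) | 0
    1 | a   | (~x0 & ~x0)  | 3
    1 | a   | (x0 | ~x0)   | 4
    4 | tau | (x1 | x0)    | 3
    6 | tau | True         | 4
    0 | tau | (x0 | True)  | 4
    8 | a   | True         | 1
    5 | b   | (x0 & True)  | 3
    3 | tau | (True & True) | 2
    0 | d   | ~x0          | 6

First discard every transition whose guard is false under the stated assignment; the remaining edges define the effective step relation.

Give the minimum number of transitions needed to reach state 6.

Answer: UNREACHABLE

Working:
BFS to 6:
  Layer 0: {0}
  Layer 1: {4,5,8}
  Layer 2: {1,2,3,7}
6 never appears.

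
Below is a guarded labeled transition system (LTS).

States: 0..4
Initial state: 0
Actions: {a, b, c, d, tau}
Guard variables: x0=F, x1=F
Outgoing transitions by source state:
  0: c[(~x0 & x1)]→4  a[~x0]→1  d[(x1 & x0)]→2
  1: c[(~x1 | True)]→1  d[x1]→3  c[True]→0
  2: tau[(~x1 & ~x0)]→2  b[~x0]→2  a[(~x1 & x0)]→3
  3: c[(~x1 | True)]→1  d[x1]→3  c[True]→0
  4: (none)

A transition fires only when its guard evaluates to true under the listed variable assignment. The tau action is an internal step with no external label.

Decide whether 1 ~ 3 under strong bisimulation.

Answer: BISIMILAR

Trace:
Refine partition for ~:
  P[0] = {{0,1,2,3,4}}
  P[1] = {{0},{1,3},{2},{4}}
Fixed point at round 2; 4 class(es).
class of 1: {1,3}; class of 3: {1,3}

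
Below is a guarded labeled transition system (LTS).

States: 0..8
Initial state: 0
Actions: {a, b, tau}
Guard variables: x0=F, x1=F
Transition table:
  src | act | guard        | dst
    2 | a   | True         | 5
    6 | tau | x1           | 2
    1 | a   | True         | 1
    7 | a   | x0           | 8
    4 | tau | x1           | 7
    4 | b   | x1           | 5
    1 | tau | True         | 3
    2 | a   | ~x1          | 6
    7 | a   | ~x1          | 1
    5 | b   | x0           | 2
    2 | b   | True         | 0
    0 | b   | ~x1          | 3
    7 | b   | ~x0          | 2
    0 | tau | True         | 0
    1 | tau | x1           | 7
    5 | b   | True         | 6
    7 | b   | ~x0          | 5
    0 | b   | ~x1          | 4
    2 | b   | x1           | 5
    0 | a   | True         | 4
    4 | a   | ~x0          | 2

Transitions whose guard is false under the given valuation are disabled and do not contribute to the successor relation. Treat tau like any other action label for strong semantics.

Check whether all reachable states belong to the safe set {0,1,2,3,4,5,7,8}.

Safe = {0,1,2,3,4,5,7,8}
R = {0,2,3,4,5,6}
  0: ✓
  2: ✓
  3: ✓
  4: ✓
  5: ✓
  6: VIOLATES
witness against invariant: b·a·a → 6

Answer: INVARIANT VIOLATED at state 6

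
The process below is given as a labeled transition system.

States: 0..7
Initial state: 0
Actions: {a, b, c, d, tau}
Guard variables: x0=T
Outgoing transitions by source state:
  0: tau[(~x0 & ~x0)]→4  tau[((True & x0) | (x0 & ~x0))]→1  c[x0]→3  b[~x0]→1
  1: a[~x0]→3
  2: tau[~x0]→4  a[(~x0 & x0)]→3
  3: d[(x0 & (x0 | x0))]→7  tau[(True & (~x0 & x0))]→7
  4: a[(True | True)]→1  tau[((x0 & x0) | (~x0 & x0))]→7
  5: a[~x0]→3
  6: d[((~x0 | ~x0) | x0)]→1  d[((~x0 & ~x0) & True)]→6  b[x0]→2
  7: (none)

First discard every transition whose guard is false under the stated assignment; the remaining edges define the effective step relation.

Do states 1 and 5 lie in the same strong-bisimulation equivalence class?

Answer: BISIMILAR

Working:
Bisimulation quotient by refinement:
  round 0: {{0,1,2,3,4,5,6,7}}
  round 1: {{0},{1,2,5,7},{3},{4},{6}}
Fixed point at round 2; 5 class(es).
class of 1: {1,2,5,7}; class of 5: {1,2,5,7}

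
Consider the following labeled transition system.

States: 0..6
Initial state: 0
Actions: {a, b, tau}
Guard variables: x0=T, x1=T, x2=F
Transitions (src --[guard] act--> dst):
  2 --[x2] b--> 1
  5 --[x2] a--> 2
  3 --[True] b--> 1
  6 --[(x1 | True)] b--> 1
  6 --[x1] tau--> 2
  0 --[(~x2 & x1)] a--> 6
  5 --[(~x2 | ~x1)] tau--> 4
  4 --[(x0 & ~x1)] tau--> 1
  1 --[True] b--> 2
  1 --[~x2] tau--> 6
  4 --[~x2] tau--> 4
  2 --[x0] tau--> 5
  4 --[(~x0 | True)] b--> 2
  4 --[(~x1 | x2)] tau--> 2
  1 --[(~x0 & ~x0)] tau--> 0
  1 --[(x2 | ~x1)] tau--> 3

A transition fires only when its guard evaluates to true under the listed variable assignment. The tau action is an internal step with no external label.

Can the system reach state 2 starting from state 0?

After dropping false guards: 10 live edges.
L0 = {0}
L1 = {6}  now seen {0,6}
L2 = {1,2}  now seen {0,1,2,6}
L3 = {5}  now seen {0,1,2,5,6}
L4 = {4}  now seen {0,1,2,4,5,6}
Reachable = {0,1,2,4,5,6}
Path to 2: a·tau

Answer: REACHABLE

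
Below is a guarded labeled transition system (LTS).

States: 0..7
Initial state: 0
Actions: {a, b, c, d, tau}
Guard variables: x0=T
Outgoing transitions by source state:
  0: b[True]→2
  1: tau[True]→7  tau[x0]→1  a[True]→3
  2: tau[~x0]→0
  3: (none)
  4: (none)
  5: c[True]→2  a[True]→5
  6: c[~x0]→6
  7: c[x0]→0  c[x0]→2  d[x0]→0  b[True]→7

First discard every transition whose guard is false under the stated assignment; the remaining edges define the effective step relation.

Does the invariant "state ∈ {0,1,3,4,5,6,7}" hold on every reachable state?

Answer: INVARIANT VIOLATED at state 2

Trace:
Allowed set {0,1,3,4,5,6,7}
Reachable = {0,2}
  0: ✓
  2: VIOLATES
counterexample path to 2: b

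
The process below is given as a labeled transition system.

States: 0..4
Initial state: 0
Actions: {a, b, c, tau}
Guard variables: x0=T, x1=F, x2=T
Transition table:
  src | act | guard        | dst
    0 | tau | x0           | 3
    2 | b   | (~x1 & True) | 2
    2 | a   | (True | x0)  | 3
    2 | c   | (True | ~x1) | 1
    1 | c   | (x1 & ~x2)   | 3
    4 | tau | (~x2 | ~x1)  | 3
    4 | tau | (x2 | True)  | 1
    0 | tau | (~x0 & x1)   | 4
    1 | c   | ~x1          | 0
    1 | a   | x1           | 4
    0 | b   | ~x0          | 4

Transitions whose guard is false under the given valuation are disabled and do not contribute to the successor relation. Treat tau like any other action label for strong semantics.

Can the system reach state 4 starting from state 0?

Guard filter leaves 7 enabled edge(s).
Layer 0: {0}
Layer 1: {3}  now seen {0,3}
R = {0,3}

Answer: UNREACHABLE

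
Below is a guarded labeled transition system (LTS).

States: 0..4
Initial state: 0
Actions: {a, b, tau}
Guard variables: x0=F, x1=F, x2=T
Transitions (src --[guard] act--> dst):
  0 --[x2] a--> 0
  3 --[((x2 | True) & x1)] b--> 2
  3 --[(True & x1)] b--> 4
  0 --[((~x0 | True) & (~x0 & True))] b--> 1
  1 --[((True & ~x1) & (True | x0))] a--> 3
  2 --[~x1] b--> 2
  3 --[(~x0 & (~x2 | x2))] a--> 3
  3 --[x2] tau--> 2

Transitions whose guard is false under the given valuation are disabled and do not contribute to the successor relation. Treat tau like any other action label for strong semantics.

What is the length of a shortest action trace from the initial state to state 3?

Answer: 2

Analysis:
Layered search for 3:
  L0 = {0}
  L1 = {1}
  L2 = {3}
first hit 3 at d=2 via b·a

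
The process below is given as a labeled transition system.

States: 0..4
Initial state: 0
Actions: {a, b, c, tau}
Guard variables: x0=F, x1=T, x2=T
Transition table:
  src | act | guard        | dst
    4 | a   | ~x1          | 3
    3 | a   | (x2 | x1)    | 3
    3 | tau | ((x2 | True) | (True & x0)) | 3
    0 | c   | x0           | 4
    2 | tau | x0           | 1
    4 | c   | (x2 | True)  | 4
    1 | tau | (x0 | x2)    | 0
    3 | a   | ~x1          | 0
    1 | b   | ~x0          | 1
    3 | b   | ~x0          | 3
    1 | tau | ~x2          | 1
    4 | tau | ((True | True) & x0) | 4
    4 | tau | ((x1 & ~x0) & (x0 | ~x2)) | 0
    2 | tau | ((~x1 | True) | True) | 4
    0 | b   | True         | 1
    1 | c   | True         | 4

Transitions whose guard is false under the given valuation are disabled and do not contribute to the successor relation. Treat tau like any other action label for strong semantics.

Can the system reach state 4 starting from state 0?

Guard filter leaves 9 enabled edge(s).
depth 0: {0}
depth 1: {1}  cumulative {0,1}
depth 2: {4}  cumulative {0,1,4}
Reach set: {0,1,4}
Path to 4: b·c

Answer: REACHABLE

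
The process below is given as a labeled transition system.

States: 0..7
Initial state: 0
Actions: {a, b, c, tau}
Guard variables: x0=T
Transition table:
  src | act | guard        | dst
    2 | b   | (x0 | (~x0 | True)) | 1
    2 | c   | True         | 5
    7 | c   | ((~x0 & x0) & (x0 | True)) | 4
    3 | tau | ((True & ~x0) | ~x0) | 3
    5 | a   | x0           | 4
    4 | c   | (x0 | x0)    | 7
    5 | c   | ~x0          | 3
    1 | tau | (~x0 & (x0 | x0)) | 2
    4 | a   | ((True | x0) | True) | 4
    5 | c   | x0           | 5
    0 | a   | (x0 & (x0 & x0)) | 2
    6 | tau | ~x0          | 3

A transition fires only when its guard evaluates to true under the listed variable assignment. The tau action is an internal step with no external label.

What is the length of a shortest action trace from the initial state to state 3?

Answer: UNREACHABLE

Trace:
BFS to 3:
  Layer 0: {0}
  Layer 1: {2}
  Layer 2: {1,5}
  Layer 3: {4}
  Layer 4: {7}
3 never appears.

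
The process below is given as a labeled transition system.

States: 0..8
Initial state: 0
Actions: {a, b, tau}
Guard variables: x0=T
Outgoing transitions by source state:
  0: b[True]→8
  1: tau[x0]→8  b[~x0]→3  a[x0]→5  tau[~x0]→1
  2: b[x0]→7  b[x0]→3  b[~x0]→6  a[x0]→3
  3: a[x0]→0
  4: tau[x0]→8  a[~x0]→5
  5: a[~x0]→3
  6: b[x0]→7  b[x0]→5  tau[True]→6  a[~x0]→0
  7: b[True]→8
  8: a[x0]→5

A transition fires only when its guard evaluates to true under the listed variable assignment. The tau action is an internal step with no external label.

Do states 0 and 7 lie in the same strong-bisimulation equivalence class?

Answer: BISIMILAR

Analysis:
Compute ~ classes (split until stable):
  π0 = {{0,1,2,3,4,5,6,7,8}}
  π1 = {{0,7},{1},{2},{3,8},{4},{5},{6}}
  π2 = {{0,7},{1},{2},{3},{4},{5},{6},{8}}
8 equivalence class(es) (converged in 3)
0∈{0,7}, 7∈{0,7}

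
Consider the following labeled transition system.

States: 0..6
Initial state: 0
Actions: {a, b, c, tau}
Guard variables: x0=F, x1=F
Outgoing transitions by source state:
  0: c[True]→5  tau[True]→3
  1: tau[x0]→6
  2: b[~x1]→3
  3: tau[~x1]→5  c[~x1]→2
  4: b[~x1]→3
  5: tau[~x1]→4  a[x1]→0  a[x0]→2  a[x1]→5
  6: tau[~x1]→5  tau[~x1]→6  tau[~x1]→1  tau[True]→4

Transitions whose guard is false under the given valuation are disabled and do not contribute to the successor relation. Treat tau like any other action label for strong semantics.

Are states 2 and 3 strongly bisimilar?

Bisimulation quotient by refinement:
  π0 = {{0,1,2,3,4,5,6}}
  π1 = {{0,3},{1},{2,4},{5,6}}
  π2 = {{0},{1},{2,4},{3},{5},{6}}
stable after 3 split(s): 6 block(s)
class of 2: {2,4}; class of 3: {3}

Answer: NOT BISIMILAR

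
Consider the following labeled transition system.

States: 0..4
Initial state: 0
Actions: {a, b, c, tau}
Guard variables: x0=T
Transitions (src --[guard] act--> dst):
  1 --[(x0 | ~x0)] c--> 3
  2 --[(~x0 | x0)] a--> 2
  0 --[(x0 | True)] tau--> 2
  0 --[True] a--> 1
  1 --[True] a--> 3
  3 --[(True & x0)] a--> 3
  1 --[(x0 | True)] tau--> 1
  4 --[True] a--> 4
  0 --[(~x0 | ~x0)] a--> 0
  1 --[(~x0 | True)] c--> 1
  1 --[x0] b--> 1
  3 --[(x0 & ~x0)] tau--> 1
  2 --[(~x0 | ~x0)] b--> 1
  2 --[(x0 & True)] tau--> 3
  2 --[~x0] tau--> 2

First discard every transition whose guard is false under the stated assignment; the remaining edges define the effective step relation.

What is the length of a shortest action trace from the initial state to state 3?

Answer: 2

Analysis:
Layered search for 3:
  depth 0: {0}
  depth 1: {1,2}
  depth 2: {3}
3 enters at depth 2; path a·a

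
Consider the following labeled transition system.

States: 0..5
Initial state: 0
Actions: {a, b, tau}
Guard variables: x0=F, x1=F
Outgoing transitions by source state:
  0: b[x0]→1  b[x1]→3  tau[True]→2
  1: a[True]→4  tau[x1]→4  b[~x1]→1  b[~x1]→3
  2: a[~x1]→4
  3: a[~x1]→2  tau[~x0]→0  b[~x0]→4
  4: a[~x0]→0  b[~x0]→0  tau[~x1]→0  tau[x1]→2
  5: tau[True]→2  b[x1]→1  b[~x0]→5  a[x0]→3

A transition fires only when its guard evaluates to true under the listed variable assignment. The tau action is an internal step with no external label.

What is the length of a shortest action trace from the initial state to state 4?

Layered search for 4:
  L0 = {0}
  L1 = {2}
  L2 = {4}
4 enters at depth 2; path tau·a

Answer: 2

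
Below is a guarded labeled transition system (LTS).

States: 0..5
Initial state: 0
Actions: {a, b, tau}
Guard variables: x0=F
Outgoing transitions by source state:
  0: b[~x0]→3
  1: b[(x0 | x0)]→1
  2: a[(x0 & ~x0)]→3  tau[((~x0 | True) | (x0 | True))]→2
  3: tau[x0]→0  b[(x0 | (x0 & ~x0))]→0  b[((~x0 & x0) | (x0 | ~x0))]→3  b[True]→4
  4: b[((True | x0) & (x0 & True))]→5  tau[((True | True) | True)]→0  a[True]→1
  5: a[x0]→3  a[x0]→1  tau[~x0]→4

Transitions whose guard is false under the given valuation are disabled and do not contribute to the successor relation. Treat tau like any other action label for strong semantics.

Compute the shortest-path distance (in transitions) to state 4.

Answer: 2

Trace:
BFS to 4:
  Layer 0: {0}
  Layer 1: {3}
  Layer 2: {4}
first hit 4 at d=2 via b·b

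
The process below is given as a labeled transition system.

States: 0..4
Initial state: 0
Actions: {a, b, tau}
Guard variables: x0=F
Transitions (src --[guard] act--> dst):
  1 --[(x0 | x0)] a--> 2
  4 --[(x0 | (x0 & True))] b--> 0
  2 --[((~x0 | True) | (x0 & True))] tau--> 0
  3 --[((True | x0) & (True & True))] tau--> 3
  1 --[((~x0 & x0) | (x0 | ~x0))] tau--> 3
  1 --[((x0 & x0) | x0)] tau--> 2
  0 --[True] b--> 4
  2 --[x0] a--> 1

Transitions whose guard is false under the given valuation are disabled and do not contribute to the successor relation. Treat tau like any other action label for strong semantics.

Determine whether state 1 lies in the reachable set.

Answer: UNREACHABLE

Analysis:
After dropping false guards: 4 live edges.
L0 = {0}
L1 = {4}  cumulative {0,4}
R = {0,4}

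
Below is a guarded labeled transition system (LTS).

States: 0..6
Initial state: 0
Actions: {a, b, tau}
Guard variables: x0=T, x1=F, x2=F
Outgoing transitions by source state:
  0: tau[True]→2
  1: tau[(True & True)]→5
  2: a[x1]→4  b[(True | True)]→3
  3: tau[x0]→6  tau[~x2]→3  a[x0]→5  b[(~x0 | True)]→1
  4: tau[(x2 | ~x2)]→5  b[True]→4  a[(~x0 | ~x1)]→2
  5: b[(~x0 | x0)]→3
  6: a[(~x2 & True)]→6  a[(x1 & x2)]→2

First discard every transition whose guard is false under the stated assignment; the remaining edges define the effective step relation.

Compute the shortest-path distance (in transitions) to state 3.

BFS to 3:
  depth 0: {0}
  depth 1: {2}
  depth 2: {3}
3 enters at depth 2; path tau·b

Answer: 2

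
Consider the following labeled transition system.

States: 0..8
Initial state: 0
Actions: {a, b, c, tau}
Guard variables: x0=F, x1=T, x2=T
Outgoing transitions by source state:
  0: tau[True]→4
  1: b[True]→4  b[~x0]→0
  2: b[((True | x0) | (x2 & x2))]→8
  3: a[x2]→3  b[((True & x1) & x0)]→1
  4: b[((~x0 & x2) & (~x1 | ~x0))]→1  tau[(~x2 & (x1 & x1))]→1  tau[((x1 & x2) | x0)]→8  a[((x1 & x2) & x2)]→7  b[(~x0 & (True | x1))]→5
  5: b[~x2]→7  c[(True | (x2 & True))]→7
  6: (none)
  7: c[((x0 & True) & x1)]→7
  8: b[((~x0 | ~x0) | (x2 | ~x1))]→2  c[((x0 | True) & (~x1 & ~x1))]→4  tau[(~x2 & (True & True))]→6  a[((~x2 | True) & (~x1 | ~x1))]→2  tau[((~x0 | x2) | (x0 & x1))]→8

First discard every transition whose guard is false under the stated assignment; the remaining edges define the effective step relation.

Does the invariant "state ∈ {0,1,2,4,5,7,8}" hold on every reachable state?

Inv-set: {0,1,2,4,5,7,8}
R = {0,1,2,4,5,7,8}
  0: ✓
  1: ✓
  2: ✓
  4: ✓
  5: ✓
  7: ✓
  8: ✓

Answer: INVARIANT HOLDS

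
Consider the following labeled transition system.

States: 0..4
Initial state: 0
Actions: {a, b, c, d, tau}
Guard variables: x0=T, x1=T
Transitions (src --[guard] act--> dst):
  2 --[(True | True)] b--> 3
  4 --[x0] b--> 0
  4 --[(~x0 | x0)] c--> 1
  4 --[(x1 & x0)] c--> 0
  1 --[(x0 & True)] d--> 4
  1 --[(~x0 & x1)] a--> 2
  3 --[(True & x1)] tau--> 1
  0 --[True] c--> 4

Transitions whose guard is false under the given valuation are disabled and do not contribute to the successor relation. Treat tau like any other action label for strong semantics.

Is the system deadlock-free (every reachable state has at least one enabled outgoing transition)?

Answer: DEADLOCK-FREE

Analysis:
Reach set: {0,1,4}
  0: c→4  [1 out]
  1: d→4  [1 out]
  4: b→0  c→0  c→1  [3 out]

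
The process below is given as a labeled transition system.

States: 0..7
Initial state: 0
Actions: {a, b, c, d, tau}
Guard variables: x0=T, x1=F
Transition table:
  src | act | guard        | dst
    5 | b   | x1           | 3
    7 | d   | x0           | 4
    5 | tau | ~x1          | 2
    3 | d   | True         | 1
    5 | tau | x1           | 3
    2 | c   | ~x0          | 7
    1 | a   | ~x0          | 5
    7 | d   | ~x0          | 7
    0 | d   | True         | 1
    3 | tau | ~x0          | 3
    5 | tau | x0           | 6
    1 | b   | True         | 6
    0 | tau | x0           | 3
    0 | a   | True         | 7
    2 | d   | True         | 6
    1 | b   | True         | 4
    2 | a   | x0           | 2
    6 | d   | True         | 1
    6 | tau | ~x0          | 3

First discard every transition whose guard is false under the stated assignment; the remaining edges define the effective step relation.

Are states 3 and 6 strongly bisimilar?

Refine partition for ~:
  round 0: {{0,1,2,3,4,5,6,7}}
  round 1: {{0},{1},{2},{3,6,7},{4},{5}}
  round 2: {{0},{1},{2},{3,6},{4},{5},{7}}
Fixed point at round 3; 7 class(es).
3∈{3,6}, 6∈{3,6}

Answer: BISIMILAR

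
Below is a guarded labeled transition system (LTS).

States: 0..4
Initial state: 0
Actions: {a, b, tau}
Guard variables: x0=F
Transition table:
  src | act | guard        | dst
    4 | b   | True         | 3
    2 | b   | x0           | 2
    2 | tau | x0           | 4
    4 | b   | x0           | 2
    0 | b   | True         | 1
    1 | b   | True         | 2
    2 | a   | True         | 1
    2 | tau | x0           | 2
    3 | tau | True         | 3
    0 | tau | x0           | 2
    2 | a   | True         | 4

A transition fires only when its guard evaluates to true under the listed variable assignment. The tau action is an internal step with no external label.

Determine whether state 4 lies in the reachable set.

Answer: REACHABLE

Analysis:
Guard filter leaves 6 enabled edge(s).
L0 = {0}
L1 = {1}  now seen {0,1}
L2 = {2}  now seen {0,1,2}
L3 = {4}  now seen {0,1,2,4}
L4 = {3}  now seen {0,1,2,3,4}
Reach set: {0,1,2,3,4}
trace reaching 4: b·b·a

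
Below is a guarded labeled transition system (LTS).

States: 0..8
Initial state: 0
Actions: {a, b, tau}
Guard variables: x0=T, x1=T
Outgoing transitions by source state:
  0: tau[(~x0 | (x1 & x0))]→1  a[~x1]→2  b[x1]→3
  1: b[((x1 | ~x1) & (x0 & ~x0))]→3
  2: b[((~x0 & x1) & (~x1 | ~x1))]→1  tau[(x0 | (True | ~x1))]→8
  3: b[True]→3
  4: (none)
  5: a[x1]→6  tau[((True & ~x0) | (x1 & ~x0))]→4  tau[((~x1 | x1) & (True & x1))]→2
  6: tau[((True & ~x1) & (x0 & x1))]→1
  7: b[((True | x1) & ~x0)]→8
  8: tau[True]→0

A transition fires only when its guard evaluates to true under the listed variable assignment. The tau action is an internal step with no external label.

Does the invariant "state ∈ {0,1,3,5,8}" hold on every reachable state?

Answer: INVARIANT HOLDS

Analysis:
Safe = {0,1,3,5,8}
R = {0,1,3}
  0: safe
  1: safe
  3: safe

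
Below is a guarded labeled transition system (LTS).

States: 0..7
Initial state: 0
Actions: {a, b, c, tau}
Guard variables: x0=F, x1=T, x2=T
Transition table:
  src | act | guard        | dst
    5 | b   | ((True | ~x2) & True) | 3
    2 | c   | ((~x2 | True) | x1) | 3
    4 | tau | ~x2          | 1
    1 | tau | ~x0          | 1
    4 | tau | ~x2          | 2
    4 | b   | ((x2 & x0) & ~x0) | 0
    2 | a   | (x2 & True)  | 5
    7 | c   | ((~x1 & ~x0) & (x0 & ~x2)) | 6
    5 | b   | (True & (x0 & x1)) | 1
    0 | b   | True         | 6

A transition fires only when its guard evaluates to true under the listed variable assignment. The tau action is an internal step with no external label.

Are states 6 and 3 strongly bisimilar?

Compute ~ classes (split until stable):
  π0 = {{0,1,2,3,4,5,6,7}}
  π1 = {{0,5},{1},{2},{3,4,6,7}}
stable after 2 split(s): 4 block(s)
[6]={3,4,6,7}  [3]={3,4,6,7}

Answer: BISIMILAR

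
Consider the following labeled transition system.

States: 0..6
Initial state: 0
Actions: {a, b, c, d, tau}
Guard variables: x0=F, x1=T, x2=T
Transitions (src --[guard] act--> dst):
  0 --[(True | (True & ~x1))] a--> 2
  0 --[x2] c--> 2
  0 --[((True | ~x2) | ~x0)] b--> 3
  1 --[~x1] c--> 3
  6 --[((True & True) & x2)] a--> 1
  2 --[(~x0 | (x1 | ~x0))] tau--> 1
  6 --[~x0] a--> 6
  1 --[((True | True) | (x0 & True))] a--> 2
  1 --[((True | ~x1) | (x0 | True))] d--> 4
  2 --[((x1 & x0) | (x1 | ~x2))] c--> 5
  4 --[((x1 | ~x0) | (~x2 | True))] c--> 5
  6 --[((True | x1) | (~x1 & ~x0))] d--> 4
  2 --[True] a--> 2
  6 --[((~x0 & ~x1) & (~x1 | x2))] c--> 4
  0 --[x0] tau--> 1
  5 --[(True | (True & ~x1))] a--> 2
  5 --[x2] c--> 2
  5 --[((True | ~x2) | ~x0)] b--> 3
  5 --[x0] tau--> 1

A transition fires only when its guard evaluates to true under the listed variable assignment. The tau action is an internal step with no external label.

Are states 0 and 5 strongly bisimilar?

Answer: BISIMILAR

Analysis:
Refine partition for ~:
  P[0] = {{0,1,2,3,4,5,6}}
  P[1] = {{0,5},{1,6},{2},{3},{4}}
  P[2] = {{0,5},{1},{2},{3},{4},{6}}
6 equivalence class(es) (converged in 3)
0∈{0,5}, 5∈{0,5}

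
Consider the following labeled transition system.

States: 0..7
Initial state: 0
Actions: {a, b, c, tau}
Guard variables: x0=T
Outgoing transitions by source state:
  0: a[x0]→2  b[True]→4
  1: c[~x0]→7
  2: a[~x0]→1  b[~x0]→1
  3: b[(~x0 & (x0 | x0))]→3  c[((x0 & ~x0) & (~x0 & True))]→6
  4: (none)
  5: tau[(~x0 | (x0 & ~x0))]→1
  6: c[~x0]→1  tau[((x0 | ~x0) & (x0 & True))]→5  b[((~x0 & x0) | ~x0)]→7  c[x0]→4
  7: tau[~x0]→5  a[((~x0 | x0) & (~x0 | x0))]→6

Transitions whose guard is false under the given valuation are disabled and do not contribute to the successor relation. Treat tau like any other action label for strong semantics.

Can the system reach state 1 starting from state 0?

Answer: UNREACHABLE

Analysis:
Guard filter leaves 5 enabled edge(s).
L0 = {0}
L1 = {2,4}  now seen {0,2,4}
Reach set: {0,2,4}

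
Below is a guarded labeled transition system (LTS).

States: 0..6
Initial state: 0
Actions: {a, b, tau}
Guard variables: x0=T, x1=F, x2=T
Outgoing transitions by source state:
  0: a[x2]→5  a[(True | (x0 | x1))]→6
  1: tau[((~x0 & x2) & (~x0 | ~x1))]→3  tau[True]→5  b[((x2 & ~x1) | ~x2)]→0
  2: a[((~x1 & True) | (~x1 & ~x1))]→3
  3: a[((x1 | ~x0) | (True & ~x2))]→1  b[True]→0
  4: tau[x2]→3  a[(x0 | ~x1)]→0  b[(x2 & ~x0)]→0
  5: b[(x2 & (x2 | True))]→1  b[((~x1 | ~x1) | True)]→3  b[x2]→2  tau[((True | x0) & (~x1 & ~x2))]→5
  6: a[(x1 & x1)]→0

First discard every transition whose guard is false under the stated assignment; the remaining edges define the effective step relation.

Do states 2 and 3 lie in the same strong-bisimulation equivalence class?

Compute ~ classes (split until stable):
  round 0: {{0,1,2,3,4,5,6}}
  round 1: {{0,2},{1},{3,5},{4},{6}}
  round 2: {{0},{1},{2},{3},{4},{5},{6}}
Fixed point at round 3; 7 class(es).
2∈{2}, 3∈{3}

Answer: NOT BISIMILAR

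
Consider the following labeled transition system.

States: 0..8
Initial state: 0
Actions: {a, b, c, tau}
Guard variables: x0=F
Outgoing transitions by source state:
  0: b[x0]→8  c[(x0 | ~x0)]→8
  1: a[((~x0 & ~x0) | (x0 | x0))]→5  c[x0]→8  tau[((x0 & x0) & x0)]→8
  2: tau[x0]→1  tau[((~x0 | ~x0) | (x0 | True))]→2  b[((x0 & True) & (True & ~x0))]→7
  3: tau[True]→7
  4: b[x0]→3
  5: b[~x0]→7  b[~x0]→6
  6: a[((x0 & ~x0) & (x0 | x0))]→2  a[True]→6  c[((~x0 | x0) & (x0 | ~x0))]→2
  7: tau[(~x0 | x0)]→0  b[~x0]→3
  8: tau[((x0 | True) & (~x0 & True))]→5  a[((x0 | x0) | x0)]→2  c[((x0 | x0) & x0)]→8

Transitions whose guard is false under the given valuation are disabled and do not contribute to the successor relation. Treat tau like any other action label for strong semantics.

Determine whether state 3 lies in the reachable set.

Answer: REACHABLE

Analysis:
11 transition(s) survive guard evaluation.
L0 = {0}
L1 = {8}  now seen {0,8}
L2 = {5}  now seen {0,5,8}
L3 = {6,7}  now seen {0,5,6,7,8}
L4 = {2,3}  now seen {0,2,3,5,6,7,8}
R = {0,2,3,5,6,7,8}
trace reaching 3: c·tau·b·b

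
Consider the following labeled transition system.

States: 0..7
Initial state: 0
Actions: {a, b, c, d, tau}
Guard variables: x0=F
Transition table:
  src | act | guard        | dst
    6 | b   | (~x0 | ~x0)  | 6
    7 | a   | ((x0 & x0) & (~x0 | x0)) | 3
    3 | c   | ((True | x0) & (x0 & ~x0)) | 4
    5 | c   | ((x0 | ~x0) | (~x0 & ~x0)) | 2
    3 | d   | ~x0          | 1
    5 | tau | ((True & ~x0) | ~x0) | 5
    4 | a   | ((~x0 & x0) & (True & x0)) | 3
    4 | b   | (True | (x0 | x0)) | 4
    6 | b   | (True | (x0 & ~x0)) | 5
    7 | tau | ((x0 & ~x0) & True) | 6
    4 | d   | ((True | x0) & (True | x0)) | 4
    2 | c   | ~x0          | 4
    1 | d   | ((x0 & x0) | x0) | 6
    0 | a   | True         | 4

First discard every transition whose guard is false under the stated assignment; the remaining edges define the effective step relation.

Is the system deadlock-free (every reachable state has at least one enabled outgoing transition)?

R = {0,4}
  0: a→4  [deg 1]
  4: b→4  d→4  [deg 2]

Answer: DEADLOCK-FREE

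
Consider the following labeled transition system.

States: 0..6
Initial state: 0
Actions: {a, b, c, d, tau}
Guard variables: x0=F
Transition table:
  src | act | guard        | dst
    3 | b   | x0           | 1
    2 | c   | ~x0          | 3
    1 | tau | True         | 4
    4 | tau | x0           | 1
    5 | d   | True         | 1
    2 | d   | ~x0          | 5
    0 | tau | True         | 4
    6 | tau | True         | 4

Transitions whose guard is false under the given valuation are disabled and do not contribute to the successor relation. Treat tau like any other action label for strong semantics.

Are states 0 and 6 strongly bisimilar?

Compute ~ classes (split until stable):
  P[0] = {{0,1,2,3,4,5,6}}
  P[1] = {{0,1,6},{2},{3,4},{5}}
Fixed point at round 2; 4 class(es).
[0]={0,1,6}  [6]={0,1,6}

Answer: BISIMILAR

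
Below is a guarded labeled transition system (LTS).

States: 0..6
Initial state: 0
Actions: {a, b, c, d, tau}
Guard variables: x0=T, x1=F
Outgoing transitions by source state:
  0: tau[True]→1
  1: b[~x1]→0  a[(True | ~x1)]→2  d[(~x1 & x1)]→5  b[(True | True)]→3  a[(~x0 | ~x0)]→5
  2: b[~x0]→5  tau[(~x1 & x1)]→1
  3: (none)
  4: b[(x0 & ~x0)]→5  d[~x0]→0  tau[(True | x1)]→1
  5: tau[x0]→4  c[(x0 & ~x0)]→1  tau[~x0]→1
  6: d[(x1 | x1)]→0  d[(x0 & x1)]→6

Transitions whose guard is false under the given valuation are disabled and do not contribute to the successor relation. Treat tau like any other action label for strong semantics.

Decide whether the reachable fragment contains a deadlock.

Reachable = {0,1,2,3}
  0: tau→1  [1 exit(s)]
  1: a→2  b→0  b→3  [3 exit(s)]
  2: ∅  [deadlock]
  3: ∅  [deadlock]
witness 2: tau·a

Answer: DEADLOCK at state 2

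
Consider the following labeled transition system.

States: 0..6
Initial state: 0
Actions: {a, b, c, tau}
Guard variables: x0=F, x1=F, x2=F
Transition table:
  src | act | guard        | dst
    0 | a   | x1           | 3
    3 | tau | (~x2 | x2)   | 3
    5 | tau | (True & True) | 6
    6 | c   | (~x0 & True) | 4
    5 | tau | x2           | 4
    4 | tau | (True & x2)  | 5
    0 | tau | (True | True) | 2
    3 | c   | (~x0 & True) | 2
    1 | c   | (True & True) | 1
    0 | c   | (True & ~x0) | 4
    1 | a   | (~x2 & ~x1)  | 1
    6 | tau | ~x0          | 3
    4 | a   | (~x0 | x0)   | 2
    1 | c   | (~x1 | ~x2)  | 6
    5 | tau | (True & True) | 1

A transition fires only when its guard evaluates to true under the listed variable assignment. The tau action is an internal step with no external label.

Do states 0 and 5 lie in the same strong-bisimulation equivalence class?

Answer: NOT BISIMILAR

Analysis:
Refine partition for ~:
  π0 = {{0,1,2,3,4,5,6}}
  π1 = {{0,3,6},{1},{2},{4},{5}}
  π2 = {{0},{1},{2},{3},{4},{5},{6}}
stable after 3 split(s): 7 block(s)
0∈{0}, 5∈{5}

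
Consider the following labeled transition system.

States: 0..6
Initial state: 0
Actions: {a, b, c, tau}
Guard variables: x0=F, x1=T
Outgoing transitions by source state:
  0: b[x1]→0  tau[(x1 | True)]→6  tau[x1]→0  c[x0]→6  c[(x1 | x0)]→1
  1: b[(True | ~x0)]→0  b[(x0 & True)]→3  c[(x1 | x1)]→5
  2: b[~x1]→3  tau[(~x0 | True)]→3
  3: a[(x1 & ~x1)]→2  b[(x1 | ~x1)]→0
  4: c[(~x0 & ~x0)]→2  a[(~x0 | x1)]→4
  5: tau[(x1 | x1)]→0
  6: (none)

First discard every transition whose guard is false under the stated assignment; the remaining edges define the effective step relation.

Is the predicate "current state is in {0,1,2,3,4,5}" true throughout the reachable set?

Answer: INVARIANT VIOLATED at state 6

Analysis:
Inv-set: {0,1,2,3,4,5}
Reach set: {0,1,5,6}
  0: ok
  1: ok
  5: ok
  6: ✗ unsafe
witness against invariant: tau → 6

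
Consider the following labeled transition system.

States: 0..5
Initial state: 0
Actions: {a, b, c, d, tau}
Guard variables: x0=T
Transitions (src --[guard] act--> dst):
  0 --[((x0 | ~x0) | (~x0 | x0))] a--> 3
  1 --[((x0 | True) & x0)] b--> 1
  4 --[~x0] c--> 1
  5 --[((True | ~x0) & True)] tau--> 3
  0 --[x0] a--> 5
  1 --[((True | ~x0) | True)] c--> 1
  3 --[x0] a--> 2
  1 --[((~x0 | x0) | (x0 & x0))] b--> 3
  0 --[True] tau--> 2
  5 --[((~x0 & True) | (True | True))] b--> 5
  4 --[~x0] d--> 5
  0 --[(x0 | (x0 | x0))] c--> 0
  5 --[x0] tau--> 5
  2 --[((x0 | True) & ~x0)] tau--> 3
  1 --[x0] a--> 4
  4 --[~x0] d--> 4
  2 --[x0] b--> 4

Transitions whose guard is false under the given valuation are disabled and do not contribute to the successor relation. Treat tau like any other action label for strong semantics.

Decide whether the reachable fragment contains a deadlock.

Answer: DEADLOCK at state 4

Trace:
Reachable = {0,2,3,4,5}
  0: a→3  a→5  c→0  tau→2  [4 exit(s)]
  2: b→4  [1 exit(s)]
  3: a→2  [1 exit(s)]
  4: ∅  [no exit]
  5: b→5  tau→3  tau→5  [3 exit(s)]
trace reaching 4: tau·b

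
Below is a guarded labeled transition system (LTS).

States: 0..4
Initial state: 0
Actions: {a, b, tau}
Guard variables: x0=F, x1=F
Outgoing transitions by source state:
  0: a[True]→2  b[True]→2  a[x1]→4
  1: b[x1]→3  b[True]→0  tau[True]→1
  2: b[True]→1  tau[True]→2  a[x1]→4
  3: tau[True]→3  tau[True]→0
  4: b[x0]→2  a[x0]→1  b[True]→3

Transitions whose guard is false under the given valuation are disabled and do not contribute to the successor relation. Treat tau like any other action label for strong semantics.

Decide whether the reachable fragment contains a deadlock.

Reach set: {0,1,2}
  0: a→2  b→2  [2 exit(s)]
  1: b→0  tau→1  [2 exit(s)]
  2: b→1  tau→2  [2 exit(s)]

Answer: DEADLOCK-FREE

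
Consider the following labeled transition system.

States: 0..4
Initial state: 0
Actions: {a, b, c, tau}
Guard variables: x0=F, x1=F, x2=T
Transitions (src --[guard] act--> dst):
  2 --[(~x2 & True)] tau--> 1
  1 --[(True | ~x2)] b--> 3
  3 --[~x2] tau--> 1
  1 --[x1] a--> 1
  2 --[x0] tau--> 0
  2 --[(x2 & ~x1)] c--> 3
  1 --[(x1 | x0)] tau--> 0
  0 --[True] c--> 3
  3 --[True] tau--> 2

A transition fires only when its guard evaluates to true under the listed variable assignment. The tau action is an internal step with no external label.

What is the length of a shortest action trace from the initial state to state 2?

Answer: 2

Analysis:
BFS to 2:
  L0 = {0}
  L1 = {3}
  L2 = {2}
depth(2)=2, e.g. c·tau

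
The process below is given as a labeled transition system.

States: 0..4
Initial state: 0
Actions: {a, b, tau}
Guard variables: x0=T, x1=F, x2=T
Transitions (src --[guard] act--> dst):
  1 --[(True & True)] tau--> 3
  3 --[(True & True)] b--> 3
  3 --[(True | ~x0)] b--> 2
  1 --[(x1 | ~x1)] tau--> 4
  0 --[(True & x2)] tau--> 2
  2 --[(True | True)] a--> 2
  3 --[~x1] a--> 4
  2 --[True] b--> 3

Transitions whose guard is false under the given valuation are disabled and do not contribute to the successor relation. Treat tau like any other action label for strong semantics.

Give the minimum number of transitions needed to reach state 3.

Breadth-first toward 3:
  L0 = {0}
  L1 = {2}
  L2 = {3}
3 enters at depth 2; path tau·b

Answer: 2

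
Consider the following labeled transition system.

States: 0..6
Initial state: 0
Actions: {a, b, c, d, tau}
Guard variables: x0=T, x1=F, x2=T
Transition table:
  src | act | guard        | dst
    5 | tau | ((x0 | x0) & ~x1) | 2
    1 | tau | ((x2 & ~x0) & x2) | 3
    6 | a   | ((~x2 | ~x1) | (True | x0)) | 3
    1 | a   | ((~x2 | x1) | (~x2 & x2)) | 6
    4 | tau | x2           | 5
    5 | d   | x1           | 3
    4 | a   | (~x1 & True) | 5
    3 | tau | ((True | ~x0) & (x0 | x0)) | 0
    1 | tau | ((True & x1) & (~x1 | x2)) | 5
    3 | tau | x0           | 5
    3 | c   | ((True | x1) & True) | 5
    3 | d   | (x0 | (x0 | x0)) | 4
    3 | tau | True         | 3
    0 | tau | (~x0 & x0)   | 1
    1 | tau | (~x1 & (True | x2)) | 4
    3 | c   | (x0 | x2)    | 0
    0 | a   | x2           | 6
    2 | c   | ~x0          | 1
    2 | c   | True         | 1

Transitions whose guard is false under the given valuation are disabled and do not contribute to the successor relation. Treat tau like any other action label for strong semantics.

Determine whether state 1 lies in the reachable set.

After dropping false guards: 13 live edges.
L0 = {0}
L1 = {6}  now seen {0,6}
L2 = {3}  now seen {0,3,6}
L3 = {4,5}  now seen {0,3,4,5,6}
L4 = {2}  now seen {0,2,3,4,5,6}
L5 = {1}  now seen {0,1,2,3,4,5,6}
Reach set: {0,1,2,3,4,5,6}
trace reaching 1: a·a·tau·tau·c

Answer: REACHABLE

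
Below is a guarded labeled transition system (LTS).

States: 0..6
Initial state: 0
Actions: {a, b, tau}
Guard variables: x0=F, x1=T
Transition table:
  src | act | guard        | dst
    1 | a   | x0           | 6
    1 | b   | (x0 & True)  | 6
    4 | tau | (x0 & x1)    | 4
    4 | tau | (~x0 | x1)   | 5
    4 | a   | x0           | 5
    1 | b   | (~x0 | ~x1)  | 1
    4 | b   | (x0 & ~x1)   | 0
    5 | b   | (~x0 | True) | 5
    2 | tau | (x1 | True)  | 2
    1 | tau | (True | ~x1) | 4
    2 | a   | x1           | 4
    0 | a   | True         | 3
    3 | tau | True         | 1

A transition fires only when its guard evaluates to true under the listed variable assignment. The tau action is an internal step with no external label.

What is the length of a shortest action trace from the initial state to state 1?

Breadth-first toward 1:
  L0 = {0}
  L1 = {3}
  L2 = {1}
1 enters at depth 2; path a·tau

Answer: 2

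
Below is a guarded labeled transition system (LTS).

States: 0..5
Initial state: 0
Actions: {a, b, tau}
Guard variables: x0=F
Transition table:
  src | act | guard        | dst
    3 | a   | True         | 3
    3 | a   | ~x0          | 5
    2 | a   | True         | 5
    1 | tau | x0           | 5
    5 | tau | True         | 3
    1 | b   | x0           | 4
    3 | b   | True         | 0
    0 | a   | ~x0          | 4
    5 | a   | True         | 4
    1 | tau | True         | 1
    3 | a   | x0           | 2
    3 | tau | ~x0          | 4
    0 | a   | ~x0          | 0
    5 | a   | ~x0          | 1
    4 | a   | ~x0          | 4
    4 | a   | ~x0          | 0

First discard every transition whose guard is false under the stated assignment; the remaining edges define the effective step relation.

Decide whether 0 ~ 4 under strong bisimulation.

Compute ~ classes (split until stable):
  round 0: {{0,1,2,3,4,5}}
  round 1: {{0,2,4},{1},{3},{5}}
  round 2: {{0,4},{1},{2},{3},{5}}
5 equivalence class(es) (converged in 3)
0∈{0,4}, 4∈{0,4}

Answer: BISIMILAR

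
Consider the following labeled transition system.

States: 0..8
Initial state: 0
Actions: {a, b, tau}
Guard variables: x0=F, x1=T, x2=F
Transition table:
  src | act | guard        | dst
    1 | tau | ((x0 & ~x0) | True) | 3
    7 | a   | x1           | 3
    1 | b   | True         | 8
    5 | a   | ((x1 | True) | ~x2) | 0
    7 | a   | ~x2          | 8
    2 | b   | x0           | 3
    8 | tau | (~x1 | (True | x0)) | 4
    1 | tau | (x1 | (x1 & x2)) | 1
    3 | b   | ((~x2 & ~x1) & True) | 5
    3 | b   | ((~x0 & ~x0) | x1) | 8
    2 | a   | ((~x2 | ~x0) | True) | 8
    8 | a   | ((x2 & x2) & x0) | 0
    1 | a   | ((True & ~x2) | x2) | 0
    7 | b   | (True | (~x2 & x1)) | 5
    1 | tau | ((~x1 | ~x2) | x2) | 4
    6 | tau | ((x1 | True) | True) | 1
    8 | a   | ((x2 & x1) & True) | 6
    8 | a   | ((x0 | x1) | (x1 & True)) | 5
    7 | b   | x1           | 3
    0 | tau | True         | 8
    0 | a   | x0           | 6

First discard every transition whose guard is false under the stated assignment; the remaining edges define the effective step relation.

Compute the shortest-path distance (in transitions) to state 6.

Breadth-first toward 6:
  L0 = {0}
  L1 = {8}
  L2 = {4,5}
6 never appears.

Answer: UNREACHABLE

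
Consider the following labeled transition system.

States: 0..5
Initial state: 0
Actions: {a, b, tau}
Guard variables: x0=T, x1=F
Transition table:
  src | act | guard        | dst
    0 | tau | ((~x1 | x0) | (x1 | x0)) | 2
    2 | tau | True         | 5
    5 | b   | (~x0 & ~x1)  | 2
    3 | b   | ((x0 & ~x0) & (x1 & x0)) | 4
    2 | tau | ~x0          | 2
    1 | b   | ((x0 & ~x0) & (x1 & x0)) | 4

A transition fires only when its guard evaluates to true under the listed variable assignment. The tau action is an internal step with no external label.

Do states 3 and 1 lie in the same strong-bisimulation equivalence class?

Compute ~ classes (split until stable):
  P[0] = {{0,1,2,3,4,5}}
  P[1] = {{0,2},{1,3,4,5}}
  P[2] = {{0},{1,3,4,5},{2}}
3 equivalence class(es) (converged in 3)
3∈{1,3,4,5}, 1∈{1,3,4,5}

Answer: BISIMILAR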